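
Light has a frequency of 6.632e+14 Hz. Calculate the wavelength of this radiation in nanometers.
452.04 nm

Using the wave equation: c = fλ

Solving for wavelength:
λ = c/f = (3×10⁸ m/s) / (6.632e+14 Hz)
λ = 452.04 nm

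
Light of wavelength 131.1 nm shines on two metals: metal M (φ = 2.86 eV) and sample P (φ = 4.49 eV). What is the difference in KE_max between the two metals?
1.6300 eV

Using KE_max = hc/λ - φ for each metal:

Photon energy: E = hc/λ = 9.4572 eV

For metal M (φ₁ = 2.86 eV):
KE₁ = E - φ₁ = 9.4572 - 2.86 = 6.5972 eV

For sample P (φ₂ = 4.49 eV):
KE₂ = E - φ₂ = 9.4572 - 4.49 = 4.9672 eV

Difference:
ΔKE = KE₁ - KE₂ = 6.5972 - 4.9672 = 1.6300 eV

Note: The difference equals the difference in work functions: 4.49 - 2.86 = 1.63 eV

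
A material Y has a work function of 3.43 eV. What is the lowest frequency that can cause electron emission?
8.2937e+14 Hz

The threshold frequency is when the photon energy equals the work function:
hf₀ = φ

Solving for f₀:
f₀ = φ/h = (3.43 eV × 1.602×10⁻¹⁹ J/eV) / (6.626×10⁻³⁴ J·s)
f₀ = 8.2937e+14 Hz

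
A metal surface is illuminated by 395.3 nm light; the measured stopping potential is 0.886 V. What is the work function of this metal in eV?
2.25 eV

The stopping potential gives the maximum kinetic energy: KE_max = eV_s = 0.886 eV

From Einstein's photoelectric equation: KE_max = hc/λ - φ
Rearranging: φ = hc/λ - KE_max

Calculate photon energy:
E_photon = hc/λ = (6.626×10⁻³⁴ J·s)(3×10⁸ m/s) / (395.3×10⁻⁹ m) = 3.1365 eV

Therefore:
φ = 3.1365 - 0.886 = 2.25 eV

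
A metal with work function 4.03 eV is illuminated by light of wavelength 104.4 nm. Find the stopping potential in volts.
7.8459 V

The stopping potential V_s satisfies: eV_s = KE_max

First, find KE_max using Einstein's equation:
E_photon = hc/λ = 11.8759 eV
KE_max = E_photon - φ = 11.8759 - 4.03 = 7.8459 eV

Since eV_s = KE_max:
V_s = KE_max/e = 7.8459 V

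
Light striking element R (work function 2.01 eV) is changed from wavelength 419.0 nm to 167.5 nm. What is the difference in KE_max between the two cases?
4.4430 eV

Using Einstein's equation: KE_max = hc/λ - φ

For λ₁ = 419.0 nm:
KE₁ = hc/λ₁ - φ = 2.9591 - 2.01 = 0.9491 eV

For λ₂ = 167.5 nm:
KE₂ = hc/λ₂ - φ = 7.4020 - 2.01 = 5.3920 eV

Change in KE:
ΔKE = KE₂ - KE₁ = 5.3920 - 0.9491 = 4.4430 eV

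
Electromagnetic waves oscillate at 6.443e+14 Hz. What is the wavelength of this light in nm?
465.30 nm

Using the wave equation: c = fλ

Solving for wavelength:
λ = c/f = (3×10⁸ m/s) / (6.443e+14 Hz)
λ = 465.30 nm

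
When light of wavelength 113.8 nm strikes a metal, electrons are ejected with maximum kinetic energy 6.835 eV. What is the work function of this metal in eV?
4.06 eV

From Einstein's photoelectric equation: KE_max = hf - φ = hc/λ - φ

Rearranging for φ:
φ = hc/λ - KE_max

Calculate photon energy:
E_photon = hc/λ = 10.8949 eV

Therefore:
φ = 10.8949 - 6.835 = 4.06 eV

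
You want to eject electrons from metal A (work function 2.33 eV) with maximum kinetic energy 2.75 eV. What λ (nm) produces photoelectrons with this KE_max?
244.06 nm

From Einstein's equation: KE_max = hc/λ - φ

Rearranging for λ:
hc/λ = KE_max + φ
λ = hc/(KE_max + φ)

Required photon energy:
E_photon = KE_max + φ = 2.75 + 2.33 = 5.08 eV

Required wavelength:
λ = hc/E_photon = (6.626×10⁻³⁴)(3×10⁸) / (5.08 × 1.602×10⁻¹⁹)
λ = 244.06 nm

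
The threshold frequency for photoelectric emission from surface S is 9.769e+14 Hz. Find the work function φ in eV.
4.04 eV

At the threshold frequency, photon energy equals work function:
φ = hf₀

Calculating:
φ = (6.626×10⁻³⁴ J·s)(9.769e+14 Hz)
φ = 4.04 eV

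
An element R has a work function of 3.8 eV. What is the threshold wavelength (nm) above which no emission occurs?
326.27 nm

The threshold wavelength is when the photon energy equals the work function:
hc/λ₀ = φ

Solving for λ₀:
λ₀ = hc/φ = (6.626×10⁻³⁴ J·s)(3×10⁸ m/s) / (3.8 eV × 1.602×10⁻¹⁹ J/eV)
λ₀ = 326.27 nm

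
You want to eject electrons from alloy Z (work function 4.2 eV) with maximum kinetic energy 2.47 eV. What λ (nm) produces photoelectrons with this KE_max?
185.88 nm

From Einstein's equation: KE_max = hc/λ - φ

Rearranging for λ:
hc/λ = KE_max + φ
λ = hc/(KE_max + φ)

Required photon energy:
E_photon = KE_max + φ = 2.47 + 4.2 = 6.67 eV

Required wavelength:
λ = hc/E_photon = (6.626×10⁻³⁴)(3×10⁸) / (6.67 × 1.602×10⁻¹⁹)
λ = 185.88 nm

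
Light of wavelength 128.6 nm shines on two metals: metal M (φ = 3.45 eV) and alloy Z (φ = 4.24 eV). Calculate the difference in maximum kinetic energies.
0.7900 eV

Using KE_max = hc/λ - φ for each metal:

Photon energy: E = hc/λ = 9.6411 eV

For metal M (φ₁ = 3.45 eV):
KE₁ = E - φ₁ = 9.6411 - 3.45 = 6.1911 eV

For alloy Z (φ₂ = 4.24 eV):
KE₂ = E - φ₂ = 9.6411 - 4.24 = 5.4011 eV

Difference:
ΔKE = KE₁ - KE₂ = 6.1911 - 5.4011 = 0.7900 eV

Note: The difference equals the difference in work functions: 4.24 - 3.45 = 0.79 eV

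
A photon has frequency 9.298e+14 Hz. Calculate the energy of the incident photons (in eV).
3.8453 eV

Using E = hf:

E = hf = (6.626×10⁻³⁴ J·s)(9.298e+14 Hz)
E = 3.8453 eV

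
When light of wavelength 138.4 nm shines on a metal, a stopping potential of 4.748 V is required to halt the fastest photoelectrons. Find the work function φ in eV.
4.21 eV

The stopping potential gives the maximum kinetic energy: KE_max = eV_s = 4.748 eV

From Einstein's photoelectric equation: KE_max = hc/λ - φ
Rearranging: φ = hc/λ - KE_max

Calculate photon energy:
E_photon = hc/λ = (6.626×10⁻³⁴ J·s)(3×10⁸ m/s) / (138.4×10⁻⁹ m) = 8.9584 eV

Therefore:
φ = 8.9584 - 4.748 = 4.21 eV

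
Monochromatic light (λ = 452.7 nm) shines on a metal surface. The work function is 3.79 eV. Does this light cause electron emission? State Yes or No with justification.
No

For photoemission, the photon energy must exceed the work function.

Photon energy: E = hc/λ = 2.7388 eV
Work function: φ = 3.79 eV

Since E_photon (2.7388 eV) < φ (3.79 eV), photoemission will NOT occur.
The threshold wavelength is λ₀ = hc/φ = 327.1 nm.
Since 452.7 nm > 327.1 nm, the photons lack sufficient energy.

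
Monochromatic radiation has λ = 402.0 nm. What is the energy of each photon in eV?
3.0842 eV

Using E = hf = hc/λ:

E = hc/λ = (6.626×10⁻³⁴ J·s)(3×10⁸ m/s) / (402.0×10⁻⁹ m)
E = 3.0842 eV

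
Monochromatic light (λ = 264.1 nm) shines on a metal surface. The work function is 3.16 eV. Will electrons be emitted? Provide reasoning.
Yes

For photoemission, the photon energy must exceed the work function.

Photon energy: E = hc/λ = 4.6946 eV
Work function: φ = 3.16 eV

Since E_photon (4.6946 eV) > φ (3.16 eV), photoemission WILL occur.
The threshold wavelength is λ₀ = hc/φ = 392.4 nm.
Since 264.1 nm < 392.4 nm, the light has sufficient energy.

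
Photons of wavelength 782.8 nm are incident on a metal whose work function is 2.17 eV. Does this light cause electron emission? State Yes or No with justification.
No

For photoemission, the photon energy must exceed the work function.

Photon energy: E = hc/λ = 1.5839 eV
Work function: φ = 2.17 eV

Since E_photon (1.5839 eV) < φ (2.17 eV), photoemission will NOT occur.
The threshold wavelength is λ₀ = hc/φ = 571.4 nm.
Since 782.8 nm > 571.4 nm, the photons lack sufficient energy.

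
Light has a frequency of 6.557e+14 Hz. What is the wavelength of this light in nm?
457.21 nm

Using the wave equation: c = fλ

Solving for wavelength:
λ = c/f = (3×10⁸ m/s) / (6.557e+14 Hz)
λ = 457.21 nm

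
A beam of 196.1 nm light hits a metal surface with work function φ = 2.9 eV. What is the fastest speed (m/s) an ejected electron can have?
1.0972e+06 m/s

First, find the maximum kinetic energy:
E_photon = hc/λ = 6.3225 eV
KE_max = E_photon - φ = 6.3225 - 2.9 = 3.4225 eV

Convert to Joules: KE_max = 3.4225 × 1.602×10⁻¹⁹ J = 5.4834e-19 J

Then use KE = ½mv² to find velocity:
v = √(2·KE/m) = √(2 × 5.4834e-19 J / 9.109e-31 kg)
v = 1.0972e+06 m/s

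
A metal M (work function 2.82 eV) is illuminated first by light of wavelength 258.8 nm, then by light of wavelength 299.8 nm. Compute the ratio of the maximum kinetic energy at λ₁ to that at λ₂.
1.4980

Using Einstein's equation: KE_max = hc/λ - φ

For λ₁ = 258.8 nm:
E₁ = hc/λ₁ = 4.7907 eV
KE₁ = E₁ - φ = 4.7907 - 2.82 = 1.9707 eV

For λ₂ = 299.8 nm:
E₂ = hc/λ₂ = 4.1356 eV
KE₂ = E₂ - φ = 4.1356 - 2.82 = 1.3156 eV

Ratio: KE₁/KE₂ = 1.9707/1.3156 = 1.4980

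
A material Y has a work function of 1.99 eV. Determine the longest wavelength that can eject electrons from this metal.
623.04 nm

The threshold wavelength is when the photon energy equals the work function:
hc/λ₀ = φ

Solving for λ₀:
λ₀ = hc/φ = (6.626×10⁻³⁴ J·s)(3×10⁸ m/s) / (1.99 eV × 1.602×10⁻¹⁹ J/eV)
λ₀ = 623.04 nm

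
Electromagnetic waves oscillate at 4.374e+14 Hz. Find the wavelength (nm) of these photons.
685.40 nm

Using the wave equation: c = fλ

Solving for wavelength:
λ = c/f = (3×10⁸ m/s) / (4.374e+14 Hz)
λ = 685.40 nm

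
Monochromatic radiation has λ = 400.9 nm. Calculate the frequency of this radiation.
7.4780e+14 Hz

Using the wave equation: c = fλ

Solving for frequency:
f = c/λ = (3×10⁸ m/s) / (400.9×10⁻⁹ m)
f = 7.4780e+14 Hz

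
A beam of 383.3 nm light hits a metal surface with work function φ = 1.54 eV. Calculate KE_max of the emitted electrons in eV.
1.6947 eV

Using Einstein's photoelectric equation: KE_max = hf - φ = hc/λ - φ

First, calculate the photon energy:
E_photon = hc/λ = (6.626×10⁻³⁴ J·s)(3×10⁸ m/s) / (383.3×10⁻⁹ m)
E_photon = 3.2347 eV

Then, the maximum kinetic energy:
KE_max = E_photon - φ = 3.2347 eV - 1.54 eV = 1.6947 eV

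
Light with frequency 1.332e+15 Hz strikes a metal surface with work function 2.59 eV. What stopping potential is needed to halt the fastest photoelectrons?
2.9187 V

The stopping potential V_s satisfies: eV_s = KE_max

First, find KE_max using Einstein's equation:
E_photon = hf = (6.626×10⁻³⁴ J·s)(1.332e+15 Hz) = 5.5087 eV
KE_max = E_photon - φ = 5.5087 - 2.59 = 2.9187 eV

Since eV_s = KE_max:
V_s = KE_max/e = 2.9187 V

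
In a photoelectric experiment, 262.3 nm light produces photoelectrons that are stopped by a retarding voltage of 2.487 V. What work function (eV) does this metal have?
2.24 eV

The stopping potential gives the maximum kinetic energy: KE_max = eV_s = 2.487 eV

From Einstein's photoelectric equation: KE_max = hc/λ - φ
Rearranging: φ = hc/λ - KE_max

Calculate photon energy:
E_photon = hc/λ = (6.626×10⁻³⁴ J·s)(3×10⁸ m/s) / (262.3×10⁻⁹ m) = 4.7268 eV

Therefore:
φ = 4.7268 - 2.487 = 2.24 eV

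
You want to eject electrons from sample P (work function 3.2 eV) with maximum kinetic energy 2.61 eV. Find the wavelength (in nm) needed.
213.40 nm

From Einstein's equation: KE_max = hc/λ - φ

Rearranging for λ:
hc/λ = KE_max + φ
λ = hc/(KE_max + φ)

Required photon energy:
E_photon = KE_max + φ = 2.61 + 3.2 = 5.81 eV

Required wavelength:
λ = hc/E_photon = (6.626×10⁻³⁴)(3×10⁸) / (5.81 × 1.602×10⁻¹⁹)
λ = 213.40 nm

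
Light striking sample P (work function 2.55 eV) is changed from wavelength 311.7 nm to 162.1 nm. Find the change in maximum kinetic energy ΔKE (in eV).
3.6709 eV

Using Einstein's equation: KE_max = hc/λ - φ

For λ₁ = 311.7 nm:
KE₁ = hc/λ₁ - φ = 3.9777 - 2.55 = 1.4277 eV

For λ₂ = 162.1 nm:
KE₂ = hc/λ₂ - φ = 7.6486 - 2.55 = 5.0986 eV

Change in KE:
ΔKE = KE₂ - KE₁ = 5.0986 - 1.4277 = 3.6709 eV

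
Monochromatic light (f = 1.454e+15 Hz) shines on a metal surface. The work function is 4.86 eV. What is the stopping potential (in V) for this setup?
1.1533 V

The stopping potential V_s satisfies: eV_s = KE_max

First, find KE_max using Einstein's equation:
E_photon = hf = (6.626×10⁻³⁴ J·s)(1.454e+15 Hz) = 6.0133 eV
KE_max = E_photon - φ = 6.0133 - 4.86 = 1.1533 eV

Since eV_s = KE_max:
V_s = KE_max/e = 1.1533 V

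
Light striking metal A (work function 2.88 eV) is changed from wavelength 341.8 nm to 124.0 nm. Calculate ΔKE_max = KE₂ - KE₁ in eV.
6.3713 eV

Using Einstein's equation: KE_max = hc/λ - φ

For λ₁ = 341.8 nm:
KE₁ = hc/λ₁ - φ = 3.6274 - 2.88 = 0.7474 eV

For λ₂ = 124.0 nm:
KE₂ = hc/λ₂ - φ = 9.9987 - 2.88 = 7.1187 eV

Change in KE:
ΔKE = KE₂ - KE₁ = 7.1187 - 0.7474 = 6.3713 eV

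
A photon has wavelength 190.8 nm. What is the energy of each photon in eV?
6.4981 eV

Using E = hf = hc/λ:

E = hc/λ = (6.626×10⁻³⁴ J·s)(3×10⁸ m/s) / (190.8×10⁻⁹ m)
E = 6.4981 eV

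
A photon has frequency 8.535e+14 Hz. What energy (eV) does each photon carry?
3.5298 eV

Using E = hf:

E = hf = (6.626×10⁻³⁴ J·s)(8.535e+14 Hz)
E = 3.5298 eV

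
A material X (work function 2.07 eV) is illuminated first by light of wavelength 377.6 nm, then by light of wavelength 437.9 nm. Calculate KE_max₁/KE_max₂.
1.5939

Using Einstein's equation: KE_max = hc/λ - φ

For λ₁ = 377.6 nm:
E₁ = hc/λ₁ = 3.2835 eV
KE₁ = E₁ - φ = 3.2835 - 2.07 = 1.2135 eV

For λ₂ = 437.9 nm:
E₂ = hc/λ₂ = 2.8313 eV
KE₂ = E₂ - φ = 2.8313 - 2.07 = 0.7613 eV

Ratio: KE₁/KE₂ = 1.2135/0.7613 = 1.5939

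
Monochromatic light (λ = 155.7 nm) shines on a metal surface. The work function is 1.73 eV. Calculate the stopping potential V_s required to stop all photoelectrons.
6.2330 V

The stopping potential V_s satisfies: eV_s = KE_max

First, find KE_max using Einstein's equation:
E_photon = hc/λ = 7.9630 eV
KE_max = E_photon - φ = 7.9630 - 1.73 = 6.2330 eV

Since eV_s = KE_max:
V_s = KE_max/e = 6.2330 V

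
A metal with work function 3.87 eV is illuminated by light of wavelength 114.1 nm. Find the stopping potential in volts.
6.9963 V

The stopping potential V_s satisfies: eV_s = KE_max

First, find KE_max using Einstein's equation:
E_photon = hc/λ = 10.8663 eV
KE_max = E_photon - φ = 10.8663 - 3.87 = 6.9963 eV

Since eV_s = KE_max:
V_s = KE_max/e = 6.9963 V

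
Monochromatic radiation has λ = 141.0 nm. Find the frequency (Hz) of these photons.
2.1262e+15 Hz

Using the wave equation: c = fλ

Solving for frequency:
f = c/λ = (3×10⁸ m/s) / (141.0×10⁻⁹ m)
f = 2.1262e+15 Hz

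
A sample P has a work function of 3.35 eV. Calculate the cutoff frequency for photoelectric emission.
8.1003e+14 Hz

The threshold frequency is when the photon energy equals the work function:
hf₀ = φ

Solving for f₀:
f₀ = φ/h = (3.35 eV × 1.602×10⁻¹⁹ J/eV) / (6.626×10⁻³⁴ J·s)
f₀ = 8.1003e+14 Hz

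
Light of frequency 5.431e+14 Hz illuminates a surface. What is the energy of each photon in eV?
2.2461 eV

Using E = hf:

E = hf = (6.626×10⁻³⁴ J·s)(5.431e+14 Hz)
E = 2.2461 eV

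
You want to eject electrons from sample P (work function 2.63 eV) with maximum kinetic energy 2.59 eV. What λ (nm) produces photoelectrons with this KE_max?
237.52 nm

From Einstein's equation: KE_max = hc/λ - φ

Rearranging for λ:
hc/λ = KE_max + φ
λ = hc/(KE_max + φ)

Required photon energy:
E_photon = KE_max + φ = 2.59 + 2.63 = 5.22 eV

Required wavelength:
λ = hc/E_photon = (6.626×10⁻³⁴)(3×10⁸) / (5.22 × 1.602×10⁻¹⁹)
λ = 237.52 nm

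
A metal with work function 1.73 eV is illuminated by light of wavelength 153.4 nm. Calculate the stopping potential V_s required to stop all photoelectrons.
6.3524 V

The stopping potential V_s satisfies: eV_s = KE_max

First, find KE_max using Einstein's equation:
E_photon = hc/λ = 8.0824 eV
KE_max = E_photon - φ = 8.0824 - 1.73 = 6.3524 eV

Since eV_s = KE_max:
V_s = KE_max/e = 6.3524 V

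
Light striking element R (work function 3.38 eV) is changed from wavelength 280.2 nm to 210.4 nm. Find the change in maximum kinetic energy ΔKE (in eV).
1.4679 eV

Using Einstein's equation: KE_max = hc/λ - φ

For λ₁ = 280.2 nm:
KE₁ = hc/λ₁ - φ = 4.4248 - 3.38 = 1.0448 eV

For λ₂ = 210.4 nm:
KE₂ = hc/λ₂ - φ = 5.8928 - 3.38 = 2.5128 eV

Change in KE:
ΔKE = KE₂ - KE₁ = 2.5128 - 1.0448 = 1.4679 eV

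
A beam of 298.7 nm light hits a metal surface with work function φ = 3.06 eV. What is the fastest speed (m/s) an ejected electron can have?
6.1944e+05 m/s

First, find the maximum kinetic energy:
E_photon = hc/λ = 4.1508 eV
KE_max = E_photon - φ = 4.1508 - 3.06 = 1.0908 eV

Convert to Joules: KE_max = 1.0908 × 1.602×10⁻¹⁹ J = 1.7476e-19 J

Then use KE = ½mv² to find velocity:
v = √(2·KE/m) = √(2 × 1.7476e-19 J / 9.109e-31 kg)
v = 6.1944e+05 m/s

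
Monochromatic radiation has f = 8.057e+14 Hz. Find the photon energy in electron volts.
3.3321 eV

Using E = hf:

E = hf = (6.626×10⁻³⁴ J·s)(8.057e+14 Hz)
E = 3.3321 eV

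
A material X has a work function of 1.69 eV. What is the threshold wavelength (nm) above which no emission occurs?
733.63 nm

The threshold wavelength is when the photon energy equals the work function:
hc/λ₀ = φ

Solving for λ₀:
λ₀ = hc/φ = (6.626×10⁻³⁴ J·s)(3×10⁸ m/s) / (1.69 eV × 1.602×10⁻¹⁹ J/eV)
λ₀ = 733.63 nm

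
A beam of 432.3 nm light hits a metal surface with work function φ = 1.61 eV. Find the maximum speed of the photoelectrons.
6.6522e+05 m/s

First, find the maximum kinetic energy:
E_photon = hc/λ = 2.8680 eV
KE_max = E_photon - φ = 2.8680 - 1.61 = 1.2580 eV

Convert to Joules: KE_max = 1.2580 × 1.602×10⁻¹⁹ J = 2.0156e-19 J

Then use KE = ½mv² to find velocity:
v = √(2·KE/m) = √(2 × 2.0156e-19 J / 9.109e-31 kg)
v = 6.6522e+05 m/s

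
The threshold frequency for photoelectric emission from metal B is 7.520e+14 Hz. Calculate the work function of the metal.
3.11 eV

At the threshold frequency, photon energy equals work function:
φ = hf₀

Calculating:
φ = (6.626×10⁻³⁴ J·s)(7.520e+14 Hz)
φ = 3.11 eV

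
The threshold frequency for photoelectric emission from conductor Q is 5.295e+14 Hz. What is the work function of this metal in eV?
2.19 eV

At the threshold frequency, photon energy equals work function:
φ = hf₀

Calculating:
φ = (6.626×10⁻³⁴ J·s)(5.295e+14 Hz)
φ = 2.19 eV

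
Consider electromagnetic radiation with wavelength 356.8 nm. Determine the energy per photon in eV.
3.4749 eV

Using E = hf = hc/λ:

E = hc/λ = (6.626×10⁻³⁴ J·s)(3×10⁸ m/s) / (356.8×10⁻⁹ m)
E = 3.4749 eV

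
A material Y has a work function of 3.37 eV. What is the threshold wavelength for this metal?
367.91 nm

The threshold wavelength is when the photon energy equals the work function:
hc/λ₀ = φ

Solving for λ₀:
λ₀ = hc/φ = (6.626×10⁻³⁴ J·s)(3×10⁸ m/s) / (3.37 eV × 1.602×10⁻¹⁹ J/eV)
λ₀ = 367.91 nm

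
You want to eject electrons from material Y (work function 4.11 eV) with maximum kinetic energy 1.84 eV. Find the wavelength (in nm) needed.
208.38 nm

From Einstein's equation: KE_max = hc/λ - φ

Rearranging for λ:
hc/λ = KE_max + φ
λ = hc/(KE_max + φ)

Required photon energy:
E_photon = KE_max + φ = 1.84 + 4.11 = 5.95 eV

Required wavelength:
λ = hc/E_photon = (6.626×10⁻³⁴)(3×10⁸) / (5.95 × 1.602×10⁻¹⁹)
λ = 208.38 nm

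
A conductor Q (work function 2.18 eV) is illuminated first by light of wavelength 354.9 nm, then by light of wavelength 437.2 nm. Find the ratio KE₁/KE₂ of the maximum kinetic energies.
2.0027

Using Einstein's equation: KE_max = hc/λ - φ

For λ₁ = 354.9 nm:
E₁ = hc/λ₁ = 3.4935 eV
KE₁ = E₁ - φ = 3.4935 - 2.18 = 1.3135 eV

For λ₂ = 437.2 nm:
E₂ = hc/λ₂ = 2.8359 eV
KE₂ = E₂ - φ = 2.8359 - 2.18 = 0.6559 eV

Ratio: KE₁/KE₂ = 1.3135/0.6559 = 2.0027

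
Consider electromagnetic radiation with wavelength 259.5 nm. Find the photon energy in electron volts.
4.7778 eV

Using E = hf = hc/λ:

E = hc/λ = (6.626×10⁻³⁴ J·s)(3×10⁸ m/s) / (259.5×10⁻⁹ m)
E = 4.7778 eV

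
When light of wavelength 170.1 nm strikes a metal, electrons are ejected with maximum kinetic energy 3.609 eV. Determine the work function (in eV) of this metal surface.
3.68 eV

From Einstein's photoelectric equation: KE_max = hf - φ = hc/λ - φ

Rearranging for φ:
φ = hc/λ - KE_max

Calculate photon energy:
E_photon = hc/λ = 7.2889 eV

Therefore:
φ = 7.2889 - 3.609 = 3.68 eV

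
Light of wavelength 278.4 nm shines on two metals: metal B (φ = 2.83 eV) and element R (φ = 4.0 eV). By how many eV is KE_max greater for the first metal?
1.1700 eV

Using KE_max = hc/λ - φ for each metal:

Photon energy: E = hc/λ = 4.4535 eV

For metal B (φ₁ = 2.83 eV):
KE₁ = E - φ₁ = 4.4535 - 2.83 = 1.6235 eV

For element R (φ₂ = 4.0 eV):
KE₂ = E - φ₂ = 4.4535 - 4.0 = 0.4535 eV

Difference:
ΔKE = KE₁ - KE₂ = 1.6235 - 0.4535 = 1.1700 eV

Note: The difference equals the difference in work functions: 4.0 - 2.83 = 1.17 eV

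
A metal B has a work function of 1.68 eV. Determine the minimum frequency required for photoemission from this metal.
4.0622e+14 Hz

The threshold frequency is when the photon energy equals the work function:
hf₀ = φ

Solving for f₀:
f₀ = φ/h = (1.68 eV × 1.602×10⁻¹⁹ J/eV) / (6.626×10⁻³⁴ J·s)
f₀ = 4.0622e+14 Hz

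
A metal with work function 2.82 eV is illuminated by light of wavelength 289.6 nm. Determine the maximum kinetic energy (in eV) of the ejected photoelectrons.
1.4612 eV

Using Einstein's photoelectric equation: KE_max = hf - φ = hc/λ - φ

First, calculate the photon energy:
E_photon = hc/λ = (6.626×10⁻³⁴ J·s)(3×10⁸ m/s) / (289.6×10⁻⁹ m)
E_photon = 4.2812 eV

Then, the maximum kinetic energy:
KE_max = E_photon - φ = 4.2812 eV - 2.82 eV = 1.4612 eV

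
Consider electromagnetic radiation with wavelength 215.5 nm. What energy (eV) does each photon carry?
5.7533 eV

Using E = hf = hc/λ:

E = hc/λ = (6.626×10⁻³⁴ J·s)(3×10⁸ m/s) / (215.5×10⁻⁹ m)
E = 5.7533 eV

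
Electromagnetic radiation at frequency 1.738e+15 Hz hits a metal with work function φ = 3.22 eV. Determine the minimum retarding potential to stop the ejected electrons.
3.9678 V

The stopping potential V_s satisfies: eV_s = KE_max

First, find KE_max using Einstein's equation:
E_photon = hf = (6.626×10⁻³⁴ J·s)(1.738e+15 Hz) = 7.1878 eV
KE_max = E_photon - φ = 7.1878 - 3.22 = 3.9678 eV

Since eV_s = KE_max:
V_s = KE_max/e = 3.9678 V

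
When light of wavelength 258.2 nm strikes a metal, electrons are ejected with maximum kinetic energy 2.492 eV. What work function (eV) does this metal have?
2.31 eV

From Einstein's photoelectric equation: KE_max = hf - φ = hc/λ - φ

Rearranging for φ:
φ = hc/λ - KE_max

Calculate photon energy:
E_photon = hc/λ = 4.8019 eV

Therefore:
φ = 4.8019 - 2.492 = 2.31 eV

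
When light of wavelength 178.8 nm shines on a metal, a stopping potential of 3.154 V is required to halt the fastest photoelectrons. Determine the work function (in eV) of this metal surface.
3.78 eV

The stopping potential gives the maximum kinetic energy: KE_max = eV_s = 3.154 eV

From Einstein's photoelectric equation: KE_max = hc/λ - φ
Rearranging: φ = hc/λ - KE_max

Calculate photon energy:
E_photon = hc/λ = (6.626×10⁻³⁴ J·s)(3×10⁸ m/s) / (178.8×10⁻⁹ m) = 6.9342 eV

Therefore:
φ = 6.9342 - 3.154 = 3.78 eV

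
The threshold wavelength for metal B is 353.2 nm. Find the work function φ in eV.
3.51 eV

At the threshold wavelength, photon energy equals work function:
φ = hc/λ₀

Calculating:
φ = (6.626×10⁻³⁴ J·s)(3×10⁸ m/s) / (353.2×10⁻⁹ m)
φ = 3.51 eV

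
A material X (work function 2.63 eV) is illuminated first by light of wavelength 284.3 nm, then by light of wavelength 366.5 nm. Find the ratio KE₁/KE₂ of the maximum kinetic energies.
2.2991

Using Einstein's equation: KE_max = hc/λ - φ

For λ₁ = 284.3 nm:
E₁ = hc/λ₁ = 4.3610 eV
KE₁ = E₁ - φ = 4.3610 - 2.63 = 1.7310 eV

For λ₂ = 366.5 nm:
E₂ = hc/λ₂ = 3.3829 eV
KE₂ = E₂ - φ = 3.3829 - 2.63 = 0.7529 eV

Ratio: KE₁/KE₂ = 1.7310/0.7529 = 2.2991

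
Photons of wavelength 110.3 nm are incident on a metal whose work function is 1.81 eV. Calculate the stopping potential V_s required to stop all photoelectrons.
9.4306 V

The stopping potential V_s satisfies: eV_s = KE_max

First, find KE_max using Einstein's equation:
E_photon = hc/λ = 11.2406 eV
KE_max = E_photon - φ = 11.2406 - 1.81 = 9.4306 eV

Since eV_s = KE_max:
V_s = KE_max/e = 9.4306 V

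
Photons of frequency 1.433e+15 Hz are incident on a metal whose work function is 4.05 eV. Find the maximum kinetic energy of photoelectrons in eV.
1.8764 eV

Using Einstein's photoelectric equation: KE_max = hf - φ

First, calculate the photon energy:
E_photon = hf = (6.626×10⁻³⁴ J·s)(1.433e+15 Hz)
E_photon = 5.9264 eV

Then, the maximum kinetic energy:
KE_max = E_photon - φ = 5.9264 eV - 4.05 eV = 1.8764 eV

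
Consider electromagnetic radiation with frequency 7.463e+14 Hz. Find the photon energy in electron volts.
3.0864 eV

Using E = hf:

E = hf = (6.626×10⁻³⁴ J·s)(7.463e+14 Hz)
E = 3.0864 eV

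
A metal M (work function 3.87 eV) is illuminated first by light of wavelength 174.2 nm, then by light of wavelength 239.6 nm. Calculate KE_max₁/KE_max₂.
2.4891

Using Einstein's equation: KE_max = hc/λ - φ

For λ₁ = 174.2 nm:
E₁ = hc/λ₁ = 7.1173 eV
KE₁ = E₁ - φ = 7.1173 - 3.87 = 3.2473 eV

For λ₂ = 239.6 nm:
E₂ = hc/λ₂ = 5.1746 eV
KE₂ = E₂ - φ = 5.1746 - 3.87 = 1.3046 eV

Ratio: KE₁/KE₂ = 3.2473/1.3046 = 2.4891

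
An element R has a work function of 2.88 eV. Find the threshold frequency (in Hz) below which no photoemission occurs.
6.9638e+14 Hz

The threshold frequency is when the photon energy equals the work function:
hf₀ = φ

Solving for f₀:
f₀ = φ/h = (2.88 eV × 1.602×10⁻¹⁹ J/eV) / (6.626×10⁻³⁴ J·s)
f₀ = 6.9638e+14 Hz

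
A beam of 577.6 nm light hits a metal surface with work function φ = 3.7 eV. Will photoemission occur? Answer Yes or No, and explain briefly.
No

For photoemission, the photon energy must exceed the work function.

Photon energy: E = hc/λ = 2.1465 eV
Work function: φ = 3.7 eV

Since E_photon (2.1465 eV) < φ (3.7 eV), photoemission will NOT occur.
The threshold wavelength is λ₀ = hc/φ = 335.1 nm.
Since 577.6 nm > 335.1 nm, the photons lack sufficient energy.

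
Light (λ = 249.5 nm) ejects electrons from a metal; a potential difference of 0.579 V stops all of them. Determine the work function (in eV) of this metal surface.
4.39 eV

The stopping potential gives the maximum kinetic energy: KE_max = eV_s = 0.579 eV

From Einstein's photoelectric equation: KE_max = hc/λ - φ
Rearranging: φ = hc/λ - KE_max

Calculate photon energy:
E_photon = hc/λ = (6.626×10⁻³⁴ J·s)(3×10⁸ m/s) / (249.5×10⁻⁹ m) = 4.9693 eV

Therefore:
φ = 4.9693 - 0.579 = 4.39 eV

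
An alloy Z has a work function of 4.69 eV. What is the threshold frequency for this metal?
1.1340e+15 Hz

The threshold frequency is when the photon energy equals the work function:
hf₀ = φ

Solving for f₀:
f₀ = φ/h = (4.69 eV × 1.602×10⁻¹⁹ J/eV) / (6.626×10⁻³⁴ J·s)
f₀ = 1.1340e+15 Hz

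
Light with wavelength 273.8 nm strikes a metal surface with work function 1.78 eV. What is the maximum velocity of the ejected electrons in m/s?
9.8323e+05 m/s

First, find the maximum kinetic energy:
E_photon = hc/λ = 4.5283 eV
KE_max = E_photon - φ = 4.5283 - 1.78 = 2.7483 eV

Convert to Joules: KE_max = 2.7483 × 1.602×10⁻¹⁹ J = 4.4032e-19 J

Then use KE = ½mv² to find velocity:
v = √(2·KE/m) = √(2 × 4.4032e-19 J / 9.109e-31 kg)
v = 9.8323e+05 m/s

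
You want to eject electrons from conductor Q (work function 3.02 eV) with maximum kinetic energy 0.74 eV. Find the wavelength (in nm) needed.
329.75 nm

From Einstein's equation: KE_max = hc/λ - φ

Rearranging for λ:
hc/λ = KE_max + φ
λ = hc/(KE_max + φ)

Required photon energy:
E_photon = KE_max + φ = 0.74 + 3.02 = 3.76 eV

Required wavelength:
λ = hc/E_photon = (6.626×10⁻³⁴)(3×10⁸) / (3.76 × 1.602×10⁻¹⁹)
λ = 329.75 nm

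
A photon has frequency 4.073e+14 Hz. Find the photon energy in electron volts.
1.6845 eV

Using E = hf:

E = hf = (6.626×10⁻³⁴ J·s)(4.073e+14 Hz)
E = 1.6845 eV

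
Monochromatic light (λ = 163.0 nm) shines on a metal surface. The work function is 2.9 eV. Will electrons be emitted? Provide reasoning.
Yes

For photoemission, the photon energy must exceed the work function.

Photon energy: E = hc/λ = 7.6064 eV
Work function: φ = 2.9 eV

Since E_photon (7.6064 eV) > φ (2.9 eV), photoemission WILL occur.
The threshold wavelength is λ₀ = hc/φ = 427.5 nm.
Since 163.0 nm < 427.5 nm, the light has sufficient energy.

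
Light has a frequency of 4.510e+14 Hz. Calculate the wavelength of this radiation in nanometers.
664.73 nm

Using the wave equation: c = fλ

Solving for wavelength:
λ = c/f = (3×10⁸ m/s) / (4.510e+14 Hz)
λ = 664.73 nm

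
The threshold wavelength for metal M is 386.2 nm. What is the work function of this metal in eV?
3.21 eV

At the threshold wavelength, photon energy equals work function:
φ = hc/λ₀

Calculating:
φ = (6.626×10⁻³⁴ J·s)(3×10⁸ m/s) / (386.2×10⁻⁹ m)
φ = 3.21 eV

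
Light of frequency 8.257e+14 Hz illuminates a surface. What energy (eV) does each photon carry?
3.4148 eV

Using E = hf:

E = hf = (6.626×10⁻³⁴ J·s)(8.257e+14 Hz)
E = 3.4148 eV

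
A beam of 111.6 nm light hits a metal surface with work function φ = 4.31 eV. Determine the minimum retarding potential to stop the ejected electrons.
6.7997 V

The stopping potential V_s satisfies: eV_s = KE_max

First, find KE_max using Einstein's equation:
E_photon = hc/λ = 11.1097 eV
KE_max = E_photon - φ = 11.1097 - 4.31 = 6.7997 eV

Since eV_s = KE_max:
V_s = KE_max/e = 6.7997 V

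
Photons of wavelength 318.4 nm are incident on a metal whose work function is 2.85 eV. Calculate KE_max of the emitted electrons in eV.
1.0440 eV

Using Einstein's photoelectric equation: KE_max = hf - φ = hc/λ - φ

First, calculate the photon energy:
E_photon = hc/λ = (6.626×10⁻³⁴ J·s)(3×10⁸ m/s) / (318.4×10⁻⁹ m)
E_photon = 3.8940 eV

Then, the maximum kinetic energy:
KE_max = E_photon - φ = 3.8940 eV - 2.85 eV = 1.0440 eV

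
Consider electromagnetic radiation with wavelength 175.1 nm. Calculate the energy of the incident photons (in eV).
7.0808 eV

Using E = hf = hc/λ:

E = hc/λ = (6.626×10⁻³⁴ J·s)(3×10⁸ m/s) / (175.1×10⁻⁹ m)
E = 7.0808 eV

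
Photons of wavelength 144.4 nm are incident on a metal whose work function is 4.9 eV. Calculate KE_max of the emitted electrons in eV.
3.6862 eV

Using Einstein's photoelectric equation: KE_max = hf - φ = hc/λ - φ

First, calculate the photon energy:
E_photon = hc/λ = (6.626×10⁻³⁴ J·s)(3×10⁸ m/s) / (144.4×10⁻⁹ m)
E_photon = 8.5862 eV

Then, the maximum kinetic energy:
KE_max = E_photon - φ = 8.5862 eV - 4.9 eV = 3.6862 eV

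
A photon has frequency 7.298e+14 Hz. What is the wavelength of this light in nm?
410.79 nm

Using the wave equation: c = fλ

Solving for wavelength:
λ = c/f = (3×10⁸ m/s) / (7.298e+14 Hz)
λ = 410.79 nm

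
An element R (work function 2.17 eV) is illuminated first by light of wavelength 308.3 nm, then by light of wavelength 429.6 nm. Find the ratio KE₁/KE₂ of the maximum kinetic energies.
2.5858

Using Einstein's equation: KE_max = hc/λ - φ

For λ₁ = 308.3 nm:
E₁ = hc/λ₁ = 4.0215 eV
KE₁ = E₁ - φ = 4.0215 - 2.17 = 1.8515 eV

For λ₂ = 429.6 nm:
E₂ = hc/λ₂ = 2.8860 eV
KE₂ = E₂ - φ = 2.8860 - 2.17 = 0.7160 eV

Ratio: KE₁/KE₂ = 1.8515/0.7160 = 2.5858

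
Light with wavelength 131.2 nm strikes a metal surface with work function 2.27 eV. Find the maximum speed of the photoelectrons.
1.5892e+06 m/s

First, find the maximum kinetic energy:
E_photon = hc/λ = 9.4500 eV
KE_max = E_photon - φ = 9.4500 - 2.27 = 7.1800 eV

Convert to Joules: KE_max = 7.1800 × 1.602×10⁻¹⁹ J = 1.1504e-18 J

Then use KE = ½mv² to find velocity:
v = √(2·KE/m) = √(2 × 1.1504e-18 J / 9.109e-31 kg)
v = 1.5892e+06 m/s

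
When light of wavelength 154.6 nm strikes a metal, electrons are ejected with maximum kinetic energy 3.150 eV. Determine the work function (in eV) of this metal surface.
4.87 eV

From Einstein's photoelectric equation: KE_max = hf - φ = hc/λ - φ

Rearranging for φ:
φ = hc/λ - KE_max

Calculate photon energy:
E_photon = hc/λ = 8.0197 eV

Therefore:
φ = 8.0197 - 3.150 = 4.87 eV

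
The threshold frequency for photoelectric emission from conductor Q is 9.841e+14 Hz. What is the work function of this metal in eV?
4.07 eV

At the threshold frequency, photon energy equals work function:
φ = hf₀

Calculating:
φ = (6.626×10⁻³⁴ J·s)(9.841e+14 Hz)
φ = 4.07 eV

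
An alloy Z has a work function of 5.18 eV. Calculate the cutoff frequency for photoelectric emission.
1.2525e+15 Hz

The threshold frequency is when the photon energy equals the work function:
hf₀ = φ

Solving for f₀:
f₀ = φ/h = (5.18 eV × 1.602×10⁻¹⁹ J/eV) / (6.626×10⁻³⁴ J·s)
f₀ = 1.2525e+15 Hz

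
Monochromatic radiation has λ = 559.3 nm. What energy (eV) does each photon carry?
2.2168 eV

Using E = hf = hc/λ:

E = hc/λ = (6.626×10⁻³⁴ J·s)(3×10⁸ m/s) / (559.3×10⁻⁹ m)
E = 2.2168 eV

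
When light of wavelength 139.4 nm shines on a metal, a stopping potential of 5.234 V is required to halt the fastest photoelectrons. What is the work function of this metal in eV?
3.66 eV

The stopping potential gives the maximum kinetic energy: KE_max = eV_s = 5.234 eV

From Einstein's photoelectric equation: KE_max = hc/λ - φ
Rearranging: φ = hc/λ - KE_max

Calculate photon energy:
E_photon = hc/λ = (6.626×10⁻³⁴ J·s)(3×10⁸ m/s) / (139.4×10⁻⁹ m) = 8.8941 eV

Therefore:
φ = 8.8941 - 5.234 = 3.66 eV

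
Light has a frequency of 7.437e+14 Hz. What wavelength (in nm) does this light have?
403.11 nm

Using the wave equation: c = fλ

Solving for wavelength:
λ = c/f = (3×10⁸ m/s) / (7.437e+14 Hz)
λ = 403.11 nm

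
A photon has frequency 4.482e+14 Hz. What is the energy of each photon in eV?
1.8536 eV

Using E = hf:

E = hf = (6.626×10⁻³⁴ J·s)(4.482e+14 Hz)
E = 1.8536 eV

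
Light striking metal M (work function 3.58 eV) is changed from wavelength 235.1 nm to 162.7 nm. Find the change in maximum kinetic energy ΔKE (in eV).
2.3467 eV

Using Einstein's equation: KE_max = hc/λ - φ

For λ₁ = 235.1 nm:
KE₁ = hc/λ₁ - φ = 5.2737 - 3.58 = 1.6937 eV

For λ₂ = 162.7 nm:
KE₂ = hc/λ₂ - φ = 7.6204 - 3.58 = 4.0404 eV

Change in KE:
ΔKE = KE₂ - KE₁ = 4.0404 - 1.6937 = 2.3467 eV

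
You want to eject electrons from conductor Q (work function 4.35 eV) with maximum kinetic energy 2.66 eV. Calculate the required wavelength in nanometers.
176.87 nm

From Einstein's equation: KE_max = hc/λ - φ

Rearranging for λ:
hc/λ = KE_max + φ
λ = hc/(KE_max + φ)

Required photon energy:
E_photon = KE_max + φ = 2.66 + 4.35 = 7.01 eV

Required wavelength:
λ = hc/E_photon = (6.626×10⁻³⁴)(3×10⁸) / (7.01 × 1.602×10⁻¹⁹)
λ = 176.87 nm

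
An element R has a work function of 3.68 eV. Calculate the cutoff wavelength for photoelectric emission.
336.91 nm

The threshold wavelength is when the photon energy equals the work function:
hc/λ₀ = φ

Solving for λ₀:
λ₀ = hc/φ = (6.626×10⁻³⁴ J·s)(3×10⁸ m/s) / (3.68 eV × 1.602×10⁻¹⁹ J/eV)
λ₀ = 336.91 nm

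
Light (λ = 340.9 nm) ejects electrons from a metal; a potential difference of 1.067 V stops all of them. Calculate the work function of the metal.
2.57 eV

The stopping potential gives the maximum kinetic energy: KE_max = eV_s = 1.067 eV

From Einstein's photoelectric equation: KE_max = hc/λ - φ
Rearranging: φ = hc/λ - KE_max

Calculate photon energy:
E_photon = hc/λ = (6.626×10⁻³⁴ J·s)(3×10⁸ m/s) / (340.9×10⁻⁹ m) = 3.6370 eV

Therefore:
φ = 3.6370 - 1.067 = 2.57 eV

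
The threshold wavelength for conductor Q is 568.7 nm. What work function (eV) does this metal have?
2.18 eV

At the threshold wavelength, photon energy equals work function:
φ = hc/λ₀

Calculating:
φ = (6.626×10⁻³⁴ J·s)(3×10⁸ m/s) / (568.7×10⁻⁹ m)
φ = 2.18 eV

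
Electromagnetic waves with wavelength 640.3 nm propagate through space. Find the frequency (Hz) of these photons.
4.6821e+14 Hz

Using the wave equation: c = fλ

Solving for frequency:
f = c/λ = (3×10⁸ m/s) / (640.3×10⁻⁹ m)
f = 4.6821e+14 Hz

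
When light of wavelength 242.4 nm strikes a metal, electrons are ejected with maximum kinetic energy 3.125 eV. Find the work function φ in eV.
1.99 eV

From Einstein's photoelectric equation: KE_max = hf - φ = hc/λ - φ

Rearranging for φ:
φ = hc/λ - KE_max

Calculate photon energy:
E_photon = hc/λ = 5.1149 eV

Therefore:
φ = 5.1149 - 3.125 = 1.99 eV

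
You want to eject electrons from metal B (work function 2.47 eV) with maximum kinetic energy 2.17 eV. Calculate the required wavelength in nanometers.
267.21 nm

From Einstein's equation: KE_max = hc/λ - φ

Rearranging for λ:
hc/λ = KE_max + φ
λ = hc/(KE_max + φ)

Required photon energy:
E_photon = KE_max + φ = 2.17 + 2.47 = 4.64 eV

Required wavelength:
λ = hc/E_photon = (6.626×10⁻³⁴)(3×10⁸) / (4.64 × 1.602×10⁻¹⁹)
λ = 267.21 nm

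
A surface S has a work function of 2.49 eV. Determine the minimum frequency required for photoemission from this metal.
6.0208e+14 Hz

The threshold frequency is when the photon energy equals the work function:
hf₀ = φ

Solving for f₀:
f₀ = φ/h = (2.49 eV × 1.602×10⁻¹⁹ J/eV) / (6.626×10⁻³⁴ J·s)
f₀ = 6.0208e+14 Hz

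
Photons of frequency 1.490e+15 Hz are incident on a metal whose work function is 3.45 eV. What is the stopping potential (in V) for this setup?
2.7121 V

The stopping potential V_s satisfies: eV_s = KE_max

First, find KE_max using Einstein's equation:
E_photon = hf = (6.626×10⁻³⁴ J·s)(1.490e+15 Hz) = 6.1621 eV
KE_max = E_photon - φ = 6.1621 - 3.45 = 2.7121 eV

Since eV_s = KE_max:
V_s = KE_max/e = 2.7121 V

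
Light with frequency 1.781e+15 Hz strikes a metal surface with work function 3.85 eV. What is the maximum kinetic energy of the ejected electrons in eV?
3.5156 eV

Using Einstein's photoelectric equation: KE_max = hf - φ

First, calculate the photon energy:
E_photon = hf = (6.626×10⁻³⁴ J·s)(1.781e+15 Hz)
E_photon = 7.3656 eV

Then, the maximum kinetic energy:
KE_max = E_photon - φ = 7.3656 eV - 3.85 eV = 3.5156 eV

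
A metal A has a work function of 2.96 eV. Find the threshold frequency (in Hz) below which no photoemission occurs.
7.1572e+14 Hz

The threshold frequency is when the photon energy equals the work function:
hf₀ = φ

Solving for f₀:
f₀ = φ/h = (2.96 eV × 1.602×10⁻¹⁹ J/eV) / (6.626×10⁻³⁴ J·s)
f₀ = 7.1572e+14 Hz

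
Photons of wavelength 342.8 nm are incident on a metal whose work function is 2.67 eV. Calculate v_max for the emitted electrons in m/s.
5.7711e+05 m/s

First, find the maximum kinetic energy:
E_photon = hc/λ = 3.6168 eV
KE_max = E_photon - φ = 3.6168 - 2.67 = 0.9468 eV

Convert to Joules: KE_max = 0.9468 × 1.602×10⁻¹⁹ J = 1.5170e-19 J

Then use KE = ½mv² to find velocity:
v = √(2·KE/m) = √(2 × 1.5170e-19 J / 9.109e-31 kg)
v = 5.7711e+05 m/s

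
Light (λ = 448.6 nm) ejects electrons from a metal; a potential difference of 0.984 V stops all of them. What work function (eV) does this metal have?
1.78 eV

The stopping potential gives the maximum kinetic energy: KE_max = eV_s = 0.984 eV

From Einstein's photoelectric equation: KE_max = hc/λ - φ
Rearranging: φ = hc/λ - KE_max

Calculate photon energy:
E_photon = hc/λ = (6.626×10⁻³⁴ J·s)(3×10⁸ m/s) / (448.6×10⁻⁹ m) = 2.7638 eV

Therefore:
φ = 2.7638 - 0.984 = 1.78 eV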